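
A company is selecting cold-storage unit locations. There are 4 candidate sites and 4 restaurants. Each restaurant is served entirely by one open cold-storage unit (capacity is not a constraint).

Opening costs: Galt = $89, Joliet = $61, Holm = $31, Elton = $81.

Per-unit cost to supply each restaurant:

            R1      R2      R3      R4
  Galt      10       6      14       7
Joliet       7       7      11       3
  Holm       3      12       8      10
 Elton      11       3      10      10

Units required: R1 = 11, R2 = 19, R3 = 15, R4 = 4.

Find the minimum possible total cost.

Minimum total cost: 362

For any fixed open set, each restaurant goes to its cheapest open site; total = fixed + service.
{Holm, Elton}: R1→Holm 3·11=33, R2→Elton 3·19=57, R3→Holm 8·15=120, R4→Holm 10·4=40. Service 250; fixed 112; total 362.
{Joliet, Holm}: R1→Holm 3·11=33, R2→Joliet 7·19=133, R3→Holm 8·15=120, R4→Joliet 3·4=12. Service 298; fixed 92; total 390.
{Joliet, Holm, Elton}: R1→Holm 3·11=33, R2→Elton 3·19=57, R3→Holm 8·15=120, R4→Joliet 3·4=12. Service 222; fixed 173; total 395.
{Galt, Joliet, Holm, Elton}: R1→Holm 3·11=33, R2→Elton 3·19=57, R3→Holm 8·15=120, R4→Joliet 3·4=12. Service 222; fixed 262; total 484.
No other subset beats 362.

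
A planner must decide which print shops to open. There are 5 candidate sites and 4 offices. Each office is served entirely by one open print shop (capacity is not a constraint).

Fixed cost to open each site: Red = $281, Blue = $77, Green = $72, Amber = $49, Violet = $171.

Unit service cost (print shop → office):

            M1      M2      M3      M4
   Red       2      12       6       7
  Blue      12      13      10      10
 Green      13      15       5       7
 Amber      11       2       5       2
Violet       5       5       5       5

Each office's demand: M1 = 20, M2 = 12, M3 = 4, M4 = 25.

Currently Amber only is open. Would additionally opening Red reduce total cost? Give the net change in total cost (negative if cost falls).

Current service cost with {Amber}: 314.
Adding Red: each office re-picks its cheapest; new service cost 134, saving 180.
Extra fixed cost: 281. Net change = 281 − 180 = 101.
(Totals: 363 → 464.)

No — net change +101 (cost rises by 101).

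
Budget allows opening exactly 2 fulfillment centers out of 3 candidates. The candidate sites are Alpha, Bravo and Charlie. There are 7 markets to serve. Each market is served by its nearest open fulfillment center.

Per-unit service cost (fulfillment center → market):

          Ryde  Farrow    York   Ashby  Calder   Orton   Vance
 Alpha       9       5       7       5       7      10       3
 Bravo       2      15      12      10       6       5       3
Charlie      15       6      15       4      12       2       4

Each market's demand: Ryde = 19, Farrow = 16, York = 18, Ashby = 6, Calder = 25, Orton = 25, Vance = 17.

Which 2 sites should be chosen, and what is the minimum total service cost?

Choose Alpha and Bravo; total service cost 600.

With exactly 2 open, each market uses its cheapest among the chosen.
{Alpha, Bravo}: Ryde→Bravo 2·19=38, Farrow→Alpha 5·16=80, York→Alpha 7·18=126, Ashby→Alpha 5·6=30, Calder→Bravo 6·25=150, Orton→Bravo 5·25=125, Vance→Alpha 3·17=51. Service cost 600.
{Bravo, Charlie}: service cost 625
{Alpha, Charlie}: service cost 677
Among all 3 size-2 choices, {Alpha, Bravo} is lowest.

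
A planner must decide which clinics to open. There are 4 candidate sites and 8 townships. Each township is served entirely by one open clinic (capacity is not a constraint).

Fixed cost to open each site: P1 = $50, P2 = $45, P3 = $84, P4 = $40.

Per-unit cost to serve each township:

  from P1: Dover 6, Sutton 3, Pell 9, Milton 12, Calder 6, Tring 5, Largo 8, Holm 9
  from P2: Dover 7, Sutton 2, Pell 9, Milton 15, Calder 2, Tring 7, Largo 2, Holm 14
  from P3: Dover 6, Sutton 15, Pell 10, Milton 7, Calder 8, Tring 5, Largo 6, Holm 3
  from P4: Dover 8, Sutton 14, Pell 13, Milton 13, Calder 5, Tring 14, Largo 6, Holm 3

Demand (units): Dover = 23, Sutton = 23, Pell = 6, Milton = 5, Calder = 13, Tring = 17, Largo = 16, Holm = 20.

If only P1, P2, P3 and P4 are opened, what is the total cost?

Each township is assigned to its cheapest site among the open ones.
{P1, P2, P3, P4}: Dover→P1 6·23=138, Sutton→P2 2·23=46, Pell→P1 9·6=54, Milton→P3 7·5=35, Calder→P2 2·13=26, Tring→P1 5·17=85, Largo→P2 2·16=32, Holm→P3 3·20=60. Service 476; fixed 219; total 695.

Total cost: 695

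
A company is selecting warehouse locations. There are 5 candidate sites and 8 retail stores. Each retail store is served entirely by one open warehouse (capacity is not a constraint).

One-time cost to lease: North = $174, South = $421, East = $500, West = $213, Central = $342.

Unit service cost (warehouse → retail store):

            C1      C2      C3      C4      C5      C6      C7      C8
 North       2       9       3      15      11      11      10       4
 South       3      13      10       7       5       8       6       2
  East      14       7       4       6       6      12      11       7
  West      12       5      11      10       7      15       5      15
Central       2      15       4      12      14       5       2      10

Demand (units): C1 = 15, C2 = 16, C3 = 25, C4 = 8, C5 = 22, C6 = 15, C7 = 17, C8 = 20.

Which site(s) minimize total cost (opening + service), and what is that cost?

Open North and West; minimum total cost 1136.

For any fixed open set, each retail store goes to its cheapest open site; total = fixed + service.
{North, West}: C1→North 2·15=30, C2→West 5·16=80, C3→North 3·25=75, C4→West 10·8=80, C5→West 7·22=154, C6→North 11·15=165, C7→West 5·17=85, C8→North 4·20=80. Service 749; fixed 387; total 1136.
{North}: service 1026 + fixed 174 = 1200
{North, South}: C1→North 2·15=30, C2→North 9·16=144, C3→North 3·25=75, C4→South 7·8=56, C5→South 5·22=110, C6→South 8·15=120, C7→South 6·17=102, C8→South 2·20=40. Service 677; fixed 595; total 1272.
{North, South, East, West, Central}: C1→North 2·15=30, C2→West 5·16=80, C3→North 3·25=75, C4→East 6·8=48, C5→South 5·22=110, C6→Central 5·15=75, C7→Central 2·17=34, C8→South 2·20=40. Service 492; fixed 1650; total 2142.
No other subset beats 1136.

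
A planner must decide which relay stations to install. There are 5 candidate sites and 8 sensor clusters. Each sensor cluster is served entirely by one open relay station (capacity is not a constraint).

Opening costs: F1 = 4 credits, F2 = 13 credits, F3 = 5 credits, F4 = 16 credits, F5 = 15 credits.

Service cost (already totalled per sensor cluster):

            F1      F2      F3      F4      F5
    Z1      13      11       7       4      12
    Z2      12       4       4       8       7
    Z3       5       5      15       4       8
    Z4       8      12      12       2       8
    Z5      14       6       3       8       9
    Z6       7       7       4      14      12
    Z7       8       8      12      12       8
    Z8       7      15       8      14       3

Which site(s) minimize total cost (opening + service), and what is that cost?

Open F1 and F3; minimum total cost 55.

For any fixed open set, each sensor cluster goes to its cheapest open site; total = fixed + service.
{F1, F3}: Z1→F3 7, Z2→F3 4, Z3→F1 5, Z4→F1 8, Z5→F3 3, Z6→F3 4, Z7→F1 8, Z8→F1 7. Service 46; fixed 9; total 55.
{F1, F3, F4}: Z1→F4 4, Z2→F3 4, Z3→F4 4, Z4→F4 2, Z5→F3 3, Z6→F3 4, Z7→F1 8, Z8→F1 7. Service 36; fixed 25; total 61.
{F3, F4}: Z1→F4 4, Z2→F3 4, Z3→F4 4, Z4→F4 2, Z5→F3 3, Z6→F3 4, Z7→F3 12, Z8→F3 8. Service 41; fixed 21; total 62.
{F1, F2, F3, F4, F5}: Z1→F4 4, Z2→F2 4, Z3→F4 4, Z4→F4 2, Z5→F3 3, Z6→F3 4, Z7→F1 8, Z8→F5 3. Service 32; fixed 53; total 85.
No other subset beats 55.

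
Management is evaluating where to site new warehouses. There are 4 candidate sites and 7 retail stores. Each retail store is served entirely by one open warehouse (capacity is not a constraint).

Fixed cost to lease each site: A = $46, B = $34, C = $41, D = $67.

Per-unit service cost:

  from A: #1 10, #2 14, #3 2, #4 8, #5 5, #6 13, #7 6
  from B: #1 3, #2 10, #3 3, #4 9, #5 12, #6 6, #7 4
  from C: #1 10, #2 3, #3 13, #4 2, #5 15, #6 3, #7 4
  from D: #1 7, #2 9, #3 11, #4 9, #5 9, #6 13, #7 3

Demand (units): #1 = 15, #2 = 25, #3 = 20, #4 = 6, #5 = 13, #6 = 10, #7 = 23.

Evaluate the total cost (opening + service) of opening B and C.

Each retail store is assigned to its cheapest site among the open ones.
{B, C}: #1→B 3·15=45, #2→C 3·25=75, #3→B 3·20=60, #4→C 2·6=12, #5→B 12·13=156, #6→C 3·10=30, #7→B 4·23=92. Service 470; fixed 75; total 545.

Total cost: 545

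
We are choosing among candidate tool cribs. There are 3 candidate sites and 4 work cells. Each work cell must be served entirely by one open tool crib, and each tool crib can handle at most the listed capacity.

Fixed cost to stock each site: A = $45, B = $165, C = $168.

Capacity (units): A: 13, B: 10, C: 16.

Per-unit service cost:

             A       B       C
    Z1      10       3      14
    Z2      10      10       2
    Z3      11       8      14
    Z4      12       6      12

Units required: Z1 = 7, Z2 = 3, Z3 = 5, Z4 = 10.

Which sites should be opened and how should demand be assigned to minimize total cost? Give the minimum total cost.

Open {A, C}: Z1→A 10·7=70, Z2→C 2·3=6, Z3→A 11·5=55, Z4→C 12·10=120.
Loads: A carries 12/13, C carries 13/16. Service 251; fixed 213; total 464.
Next best feasible plan costs 503.

Minimum total cost: 464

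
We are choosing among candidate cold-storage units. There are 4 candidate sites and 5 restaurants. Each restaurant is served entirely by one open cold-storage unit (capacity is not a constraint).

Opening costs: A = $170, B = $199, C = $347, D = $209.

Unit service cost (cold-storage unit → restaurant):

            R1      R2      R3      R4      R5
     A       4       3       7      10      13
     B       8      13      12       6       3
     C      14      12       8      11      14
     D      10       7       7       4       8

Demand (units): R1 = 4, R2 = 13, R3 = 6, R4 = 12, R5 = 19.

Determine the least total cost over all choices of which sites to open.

For any fixed open set, each restaurant goes to its cheapest open site; total = fixed + service.
{D}: R1→D 10·4=40, R2→D 7·13=91, R3→D 7·6=42, R4→D 4·12=48, R5→D 8·19=152. Service 373; fixed 209; total 582.
{A, B}: R1→A 4·4=16, R2→A 3·13=39, R3→A 7·6=42, R4→B 6·12=72, R5→B 3·19=57. Service 226; fixed 369; total 595.
{B}: service 402 + fixed 199 = 601
{A, B, C, D}: R1→A 4·4=16, R2→A 3·13=39, R3→A 7·6=42, R4→D 4·12=48, R5→B 3·19=57. Service 202; fixed 925; total 1127.
No other subset beats 582.

Minimum total cost: 582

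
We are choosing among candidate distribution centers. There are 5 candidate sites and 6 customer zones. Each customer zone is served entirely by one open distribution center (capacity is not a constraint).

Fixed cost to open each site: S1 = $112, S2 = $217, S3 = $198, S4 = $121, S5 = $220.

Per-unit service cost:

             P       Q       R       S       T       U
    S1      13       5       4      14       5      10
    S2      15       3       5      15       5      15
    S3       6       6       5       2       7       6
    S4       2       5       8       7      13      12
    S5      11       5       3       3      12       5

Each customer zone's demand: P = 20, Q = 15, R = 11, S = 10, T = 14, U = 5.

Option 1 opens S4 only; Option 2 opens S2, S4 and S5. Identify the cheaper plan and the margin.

Option 1 is cheaper by 165.

Option 1: {S4}: P→S4 2·20=40, Q→S4 5·15=75, R→S4 8·11=88, S→S4 7·10=70, T→S4 13·14=182, U→S4 12·5=60. Service 515; fixed 121; total 636.
Option 2: {S2, S4, S5}: P→S4 2·20=40, Q→S2 3·15=45, R→S5 3·11=33, S→S5 3·10=30, T→S2 5·14=70, U→S5 5·5=25. Service 243; fixed 558; total 801.
Difference: |636 − 801| = 165.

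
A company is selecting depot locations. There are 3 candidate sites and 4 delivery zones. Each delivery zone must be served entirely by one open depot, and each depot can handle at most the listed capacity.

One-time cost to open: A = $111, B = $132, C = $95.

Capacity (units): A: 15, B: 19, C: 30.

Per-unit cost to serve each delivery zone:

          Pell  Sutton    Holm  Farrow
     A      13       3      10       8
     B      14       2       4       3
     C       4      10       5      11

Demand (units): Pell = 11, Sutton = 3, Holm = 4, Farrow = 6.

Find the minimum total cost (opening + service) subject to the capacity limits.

Open {C}: Pell→C 4·11=44, Sutton→C 10·3=30, Holm→C 5·4=20, Farrow→C 11·6=66.
Loads: C carries 24/30. Service 160; fixed 95; total 255.
Next best feasible plan costs 311.

Minimum total cost: 255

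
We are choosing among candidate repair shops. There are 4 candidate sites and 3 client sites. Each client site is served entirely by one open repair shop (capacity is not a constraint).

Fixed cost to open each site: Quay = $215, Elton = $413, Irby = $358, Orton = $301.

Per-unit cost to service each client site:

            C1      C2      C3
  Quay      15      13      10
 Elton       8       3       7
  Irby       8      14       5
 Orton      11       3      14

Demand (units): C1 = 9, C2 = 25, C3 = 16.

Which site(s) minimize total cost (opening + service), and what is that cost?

Open Elton only; minimum total cost 672.

For any fixed open set, each client site goes to its cheapest open site; total = fixed + service.
{Elton}: C1→Elton 8·9=72, C2→Elton 3·25=75, C3→Elton 7·16=112. Service 259; fixed 413; total 672.
{Orton}: service 398 + fixed 301 = 699
{Quay}: service 620 + fixed 215 = 835
{Quay, Elton, Irby, Orton}: C1→Elton 8·9=72, C2→Elton 3·25=75, C3→Irby 5·16=80. Service 227; fixed 1287; total 1514.
(All 15 nonempty subsets were checked; Elton only is lowest.)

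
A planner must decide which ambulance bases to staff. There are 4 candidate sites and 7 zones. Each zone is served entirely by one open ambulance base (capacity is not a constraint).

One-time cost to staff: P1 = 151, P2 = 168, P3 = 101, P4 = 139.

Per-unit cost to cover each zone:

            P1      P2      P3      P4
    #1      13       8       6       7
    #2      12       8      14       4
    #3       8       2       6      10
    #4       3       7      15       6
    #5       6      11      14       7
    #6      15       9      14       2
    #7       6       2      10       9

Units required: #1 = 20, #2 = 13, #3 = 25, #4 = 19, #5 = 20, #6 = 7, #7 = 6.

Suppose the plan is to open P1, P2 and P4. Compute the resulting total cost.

Total cost: 903

Each zone is assigned to its cheapest site among the open ones.
{P1, P2, P4}: #1→P4 7·20=140, #2→P4 4·13=52, #3→P2 2·25=50, #4→P1 3·19=57, #5→P1 6·20=120, #6→P4 2·7=14, #7→P2 2·6=12. Service 445; fixed 458; total 903.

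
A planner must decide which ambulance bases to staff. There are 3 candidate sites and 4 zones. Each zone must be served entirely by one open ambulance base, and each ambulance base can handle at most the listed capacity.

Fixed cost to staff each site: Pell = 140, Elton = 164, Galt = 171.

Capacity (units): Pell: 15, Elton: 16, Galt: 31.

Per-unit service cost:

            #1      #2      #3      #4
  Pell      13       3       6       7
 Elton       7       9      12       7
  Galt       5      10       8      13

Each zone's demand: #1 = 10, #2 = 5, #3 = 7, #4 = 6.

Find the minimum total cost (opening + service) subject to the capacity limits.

Minimum total cost: 405

Open {Galt}: #1→Galt 5·10=50, #2→Galt 10·5=50, #3→Galt 8·7=56, #4→Galt 13·6=78.
Loads: Galt carries 28/31. Service 234; fixed 171; total 405.
Next best feasible plan costs 473.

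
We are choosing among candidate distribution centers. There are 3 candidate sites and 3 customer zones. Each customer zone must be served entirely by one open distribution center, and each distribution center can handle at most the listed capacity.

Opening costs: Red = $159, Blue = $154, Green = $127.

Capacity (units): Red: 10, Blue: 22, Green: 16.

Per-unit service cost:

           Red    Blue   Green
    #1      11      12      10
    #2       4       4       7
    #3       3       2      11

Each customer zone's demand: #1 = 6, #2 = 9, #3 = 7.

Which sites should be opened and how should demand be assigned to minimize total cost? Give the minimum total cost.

Open {Blue}: #1→Blue 12·6=72, #2→Blue 4·9=36, #3→Blue 2·7=14.
Loads: Blue carries 22/22. Service 122; fixed 154; total 276.
Next best feasible plan costs 391.

Minimum total cost: 276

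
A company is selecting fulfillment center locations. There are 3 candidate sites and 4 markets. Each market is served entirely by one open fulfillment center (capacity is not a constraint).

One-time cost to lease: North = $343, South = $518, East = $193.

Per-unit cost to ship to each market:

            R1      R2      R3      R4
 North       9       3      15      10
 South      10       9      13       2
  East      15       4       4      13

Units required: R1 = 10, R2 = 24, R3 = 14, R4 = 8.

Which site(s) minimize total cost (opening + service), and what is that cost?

For any fixed open set, each market goes to its cheapest open site; total = fixed + service.
{East}: R1→East 15·10=150, R2→East 4·24=96, R3→East 4·14=56, R4→East 13·8=104. Service 406; fixed 193; total 599.
{North}: service 452 + fixed 343 = 795
{North, East}: R1→North 9·10=90, R2→North 3·24=72, R3→East 4·14=56, R4→North 10·8=80. Service 298; fixed 536; total 834.
{North, South, East}: R1→North 9·10=90, R2→North 3·24=72, R3→East 4·14=56, R4→South 2·8=16. Service 234; fixed 1054; total 1288.
No other subset beats 599.

Open East only; minimum total cost 599.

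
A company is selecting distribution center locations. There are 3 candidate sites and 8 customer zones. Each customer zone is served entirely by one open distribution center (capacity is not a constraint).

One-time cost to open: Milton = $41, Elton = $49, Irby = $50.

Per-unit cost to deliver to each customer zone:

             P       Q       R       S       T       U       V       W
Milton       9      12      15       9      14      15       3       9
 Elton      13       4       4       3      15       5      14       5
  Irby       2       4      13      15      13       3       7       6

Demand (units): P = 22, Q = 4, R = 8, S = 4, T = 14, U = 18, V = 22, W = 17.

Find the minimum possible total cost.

For any fixed open set, each customer zone goes to its cheapest open site; total = fixed + service.
{Milton, Elton, Irby}: P→Irby 2·22=44, Q→Elton 4·4=16, R→Elton 4·8=32, S→Elton 3·4=12, T→Irby 13·14=182, U→Irby 3·18=54, V→Milton 3·22=66, W→Elton 5·17=85. Service 491; fixed 140; total 631.
{Elton, Irby}: service 579 + fixed 99 = 678
{Milton, Irby}: P→Irby 2·22=44, Q→Irby 4·4=16, R→Irby 13·8=104, S→Milton 9·4=36, T→Irby 13·14=182, U→Irby 3·18=54, V→Milton 3·22=66, W→Irby 6·17=102. Service 604; fixed 91; total 695.
{Milton}: service 1087 + fixed 41 = 1128
No other subset beats 631.

Minimum total cost: 631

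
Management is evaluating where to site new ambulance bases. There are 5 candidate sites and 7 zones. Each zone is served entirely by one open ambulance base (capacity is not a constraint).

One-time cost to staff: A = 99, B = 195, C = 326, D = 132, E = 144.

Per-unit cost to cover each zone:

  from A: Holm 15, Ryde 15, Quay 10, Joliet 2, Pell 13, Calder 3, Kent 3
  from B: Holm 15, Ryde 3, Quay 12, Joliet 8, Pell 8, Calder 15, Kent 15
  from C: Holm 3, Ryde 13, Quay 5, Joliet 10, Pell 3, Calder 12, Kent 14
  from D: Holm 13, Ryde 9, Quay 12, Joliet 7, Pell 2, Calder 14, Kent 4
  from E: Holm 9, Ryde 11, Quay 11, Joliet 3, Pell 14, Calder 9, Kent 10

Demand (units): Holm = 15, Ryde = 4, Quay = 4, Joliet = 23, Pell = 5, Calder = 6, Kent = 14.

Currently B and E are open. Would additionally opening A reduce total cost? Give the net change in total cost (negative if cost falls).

Yes — net change −62 (cost falls by 62).

Current service cost with {B, E}: 494.
Adding A: each zone re-picks its cheapest; new service cost 333, saving 161.
Extra fixed cost: 99. Net change = 99 − 161 = -62.
(Totals: 833 → 771.)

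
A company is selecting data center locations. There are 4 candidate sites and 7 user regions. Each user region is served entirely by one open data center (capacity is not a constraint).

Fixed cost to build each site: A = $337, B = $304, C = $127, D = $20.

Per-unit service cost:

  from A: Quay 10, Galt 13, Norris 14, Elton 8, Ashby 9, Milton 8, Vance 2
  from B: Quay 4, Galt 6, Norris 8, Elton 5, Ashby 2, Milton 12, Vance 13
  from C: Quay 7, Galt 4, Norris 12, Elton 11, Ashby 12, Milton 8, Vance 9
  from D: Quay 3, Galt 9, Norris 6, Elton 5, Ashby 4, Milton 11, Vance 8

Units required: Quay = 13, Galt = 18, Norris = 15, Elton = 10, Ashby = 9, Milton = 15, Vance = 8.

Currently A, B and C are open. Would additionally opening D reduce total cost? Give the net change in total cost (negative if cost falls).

Yes — net change −23 (cost falls by 23).

Current service cost with {A, B, C}: 448.
Adding D: each user region re-picks its cheapest; new service cost 405, saving 43.
Extra fixed cost: 20. Net change = 20 − 43 = -23.
(Totals: 1216 → 1193.)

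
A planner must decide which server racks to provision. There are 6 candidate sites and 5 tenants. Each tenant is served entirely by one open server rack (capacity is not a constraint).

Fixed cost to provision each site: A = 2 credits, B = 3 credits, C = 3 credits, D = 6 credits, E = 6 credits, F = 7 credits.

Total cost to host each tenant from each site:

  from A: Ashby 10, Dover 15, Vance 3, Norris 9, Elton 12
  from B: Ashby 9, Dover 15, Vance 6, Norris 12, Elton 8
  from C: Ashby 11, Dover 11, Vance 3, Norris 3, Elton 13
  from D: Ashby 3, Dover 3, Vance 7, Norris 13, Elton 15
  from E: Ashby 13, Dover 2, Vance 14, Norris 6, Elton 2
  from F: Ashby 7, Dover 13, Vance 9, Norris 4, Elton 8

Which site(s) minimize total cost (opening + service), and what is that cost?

Open C, D and E; minimum total cost 28.

For any fixed open set, each tenant goes to its cheapest open site; total = fixed + service.
{C, D, E}: Ashby→D 3, Dover→E 2, Vance→C 3, Norris→C 3, Elton→E 2. Service 13; fixed 15; total 28.
{A, C, D, E}: Ashby→D 3, Dover→E 2, Vance→A 3, Norris→C 3, Elton→E 2. Service 13; fixed 17; total 30.
{A, D, E}: Ashby→D 3, Dover→E 2, Vance→A 3, Norris→E 6, Elton→E 2. Service 16; fixed 14; total 30.
{A, B, C, D, E, F}: service 13 + fixed 27 = 40
No other subset beats 28.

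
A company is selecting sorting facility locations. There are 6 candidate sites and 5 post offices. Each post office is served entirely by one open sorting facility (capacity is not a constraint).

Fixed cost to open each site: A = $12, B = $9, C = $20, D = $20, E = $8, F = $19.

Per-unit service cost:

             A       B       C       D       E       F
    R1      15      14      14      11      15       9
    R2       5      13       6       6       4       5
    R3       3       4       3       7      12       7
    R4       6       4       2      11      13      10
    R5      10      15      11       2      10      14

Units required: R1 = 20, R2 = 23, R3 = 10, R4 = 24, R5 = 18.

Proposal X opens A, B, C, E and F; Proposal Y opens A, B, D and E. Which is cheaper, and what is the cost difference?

Proposal Y is cheaper by 75.

Proposal X: {A, B, C, E, F}: R1→F 9·20=180, R2→E 4·23=92, R3→A 3·10=30, R4→C 2·24=48, R5→A 10·18=180. Service 530; fixed 68; total 598.
Proposal Y: {A, B, D, E}: R1→D 11·20=220, R2→E 4·23=92, R3→A 3·10=30, R4→B 4·24=96, R5→D 2·18=36. Service 474; fixed 49; total 523.
Difference: |598 − 523| = 75.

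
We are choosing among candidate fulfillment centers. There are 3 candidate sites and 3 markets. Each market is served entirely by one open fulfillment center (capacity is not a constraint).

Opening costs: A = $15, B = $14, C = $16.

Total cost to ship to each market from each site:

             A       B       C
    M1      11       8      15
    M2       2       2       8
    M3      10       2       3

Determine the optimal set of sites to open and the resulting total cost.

Open B only; minimum total cost 26.

For any fixed open set, each market goes to its cheapest open site; total = fixed + service.
{B}: M1→B 8, M2→B 2, M3→B 2. Service 12; fixed 14; total 26.
{A}: service 23 + fixed 15 = 38
{A, B}: service 12 + fixed 29 = 41
{A, B, C}: M1→B 8, M2→A 2, M3→B 2. Service 12; fixed 45; total 57.
No other subset beats 26.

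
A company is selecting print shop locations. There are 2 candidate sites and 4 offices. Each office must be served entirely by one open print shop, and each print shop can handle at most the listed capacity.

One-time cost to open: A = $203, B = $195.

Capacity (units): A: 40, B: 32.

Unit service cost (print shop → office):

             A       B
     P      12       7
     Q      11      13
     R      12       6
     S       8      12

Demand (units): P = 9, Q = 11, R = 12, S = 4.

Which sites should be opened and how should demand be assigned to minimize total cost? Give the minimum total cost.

Minimum total cost: 608

Open {A}: P→A 12·9=108, Q→A 11·11=121, R→A 12·12=144, S→A 8·4=32.
Loads: A carries 36/40. Service 405; fixed 203; total 608.
Next best feasible plan costs 686.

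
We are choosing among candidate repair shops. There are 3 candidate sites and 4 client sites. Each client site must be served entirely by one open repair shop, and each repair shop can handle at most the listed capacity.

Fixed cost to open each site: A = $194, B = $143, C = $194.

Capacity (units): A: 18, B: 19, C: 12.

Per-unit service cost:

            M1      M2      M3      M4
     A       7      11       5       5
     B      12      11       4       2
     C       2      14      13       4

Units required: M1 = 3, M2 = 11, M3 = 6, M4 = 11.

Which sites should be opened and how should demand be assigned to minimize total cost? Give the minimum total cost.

Minimum total cost: 525

Open {A, B}: M1→A 7·3=21, M2→A 11·11=121, M3→B 4·6=24, M4→B 2·11=22.
Loads: A carries 14/18, B carries 17/19. Service 188; fixed 337; total 525.
Next best feasible plan costs 546.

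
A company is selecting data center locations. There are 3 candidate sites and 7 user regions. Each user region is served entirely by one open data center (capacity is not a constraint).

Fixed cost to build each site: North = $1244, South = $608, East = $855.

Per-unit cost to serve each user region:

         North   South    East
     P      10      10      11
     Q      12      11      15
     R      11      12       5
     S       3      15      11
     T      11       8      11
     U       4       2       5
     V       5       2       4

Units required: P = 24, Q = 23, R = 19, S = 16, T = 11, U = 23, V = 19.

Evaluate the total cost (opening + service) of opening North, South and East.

Each user region is assigned to its cheapest site among the open ones.
{North, South, East}: P→North 10·24=240, Q→South 11·23=253, R→East 5·19=95, S→North 3·16=48, T→South 8·11=88, U→South 2·23=46, V→South 2·19=38. Service 808; fixed 2707; total 3515.

Total cost: 3515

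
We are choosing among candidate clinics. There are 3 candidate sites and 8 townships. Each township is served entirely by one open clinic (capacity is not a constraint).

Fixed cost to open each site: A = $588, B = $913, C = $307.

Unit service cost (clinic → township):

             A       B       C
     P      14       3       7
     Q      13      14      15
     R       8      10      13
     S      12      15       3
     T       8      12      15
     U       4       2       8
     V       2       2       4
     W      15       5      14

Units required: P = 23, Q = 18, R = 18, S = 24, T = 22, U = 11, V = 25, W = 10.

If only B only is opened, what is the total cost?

Total cost: 2160

Each township is assigned to its cheapest site among the open ones.
{B}: P→B 3·23=69, Q→B 14·18=252, R→B 10·18=180, S→B 15·24=360, T→B 12·22=264, U→B 2·11=22, V→B 2·25=50, W→B 5·10=50. Service 1247; fixed 913; total 2160.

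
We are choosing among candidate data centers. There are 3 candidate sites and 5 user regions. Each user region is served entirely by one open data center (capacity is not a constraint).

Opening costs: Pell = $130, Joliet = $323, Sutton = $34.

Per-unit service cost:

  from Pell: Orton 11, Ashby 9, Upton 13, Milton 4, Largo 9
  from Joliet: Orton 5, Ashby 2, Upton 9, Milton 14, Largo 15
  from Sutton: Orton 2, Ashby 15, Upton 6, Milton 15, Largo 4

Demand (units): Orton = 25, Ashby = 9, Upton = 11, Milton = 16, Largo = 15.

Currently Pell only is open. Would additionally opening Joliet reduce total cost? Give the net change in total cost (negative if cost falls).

Current service cost with {Pell}: 698.
Adding Joliet: each user region re-picks its cheapest; new service cost 441, saving 257.
Extra fixed cost: 323. Net change = 323 − 257 = 66.
(Totals: 828 → 894.)

No — net change +66 (cost rises by 66).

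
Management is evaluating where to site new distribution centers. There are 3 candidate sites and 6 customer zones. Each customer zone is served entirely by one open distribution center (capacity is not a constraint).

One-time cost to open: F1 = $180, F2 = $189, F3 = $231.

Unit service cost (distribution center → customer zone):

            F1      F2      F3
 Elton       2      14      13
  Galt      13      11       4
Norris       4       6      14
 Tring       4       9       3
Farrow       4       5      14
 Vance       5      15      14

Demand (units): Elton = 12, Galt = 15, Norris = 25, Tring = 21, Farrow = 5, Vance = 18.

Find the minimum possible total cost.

Minimum total cost: 693

For any fixed open set, each customer zone goes to its cheapest open site; total = fixed + service.
{F1}: Elton→F1 2·12=24, Galt→F1 13·15=195, Norris→F1 4·25=100, Tring→F1 4·21=84, Farrow→F1 4·5=20, Vance→F1 5·18=90. Service 513; fixed 180; total 693.
{F1, F3}: Elton→F1 2·12=24, Galt→F3 4·15=60, Norris→F1 4·25=100, Tring→F3 3·21=63, Farrow→F1 4·5=20, Vance→F1 5·18=90. Service 357; fixed 411; total 768.
{F1, F2}: Elton→F1 2·12=24, Galt→F2 11·15=165, Norris→F1 4·25=100, Tring→F1 4·21=84, Farrow→F1 4·5=20, Vance→F1 5·18=90. Service 483; fixed 369; total 852.
{F1, F2, F3}: service 357 + fixed 600 = 957
No other subset beats 693.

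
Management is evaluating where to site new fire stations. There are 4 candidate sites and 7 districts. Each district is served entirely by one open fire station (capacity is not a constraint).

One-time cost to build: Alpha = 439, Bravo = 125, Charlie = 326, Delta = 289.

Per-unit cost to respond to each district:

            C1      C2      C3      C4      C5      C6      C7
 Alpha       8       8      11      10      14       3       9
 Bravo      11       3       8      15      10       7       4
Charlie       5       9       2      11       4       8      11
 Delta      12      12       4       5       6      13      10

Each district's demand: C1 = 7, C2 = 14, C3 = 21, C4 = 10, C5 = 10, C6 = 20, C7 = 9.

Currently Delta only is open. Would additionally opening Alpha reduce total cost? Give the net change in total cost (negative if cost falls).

Current service cost with {Delta}: 796.
Adding Alpha: each district re-picks its cheapest; new service cost 503, saving 293.
Extra fixed cost: 439. Net change = 439 − 293 = 146.
(Totals: 1085 → 1231.)

No — net change +146 (cost rises by 146).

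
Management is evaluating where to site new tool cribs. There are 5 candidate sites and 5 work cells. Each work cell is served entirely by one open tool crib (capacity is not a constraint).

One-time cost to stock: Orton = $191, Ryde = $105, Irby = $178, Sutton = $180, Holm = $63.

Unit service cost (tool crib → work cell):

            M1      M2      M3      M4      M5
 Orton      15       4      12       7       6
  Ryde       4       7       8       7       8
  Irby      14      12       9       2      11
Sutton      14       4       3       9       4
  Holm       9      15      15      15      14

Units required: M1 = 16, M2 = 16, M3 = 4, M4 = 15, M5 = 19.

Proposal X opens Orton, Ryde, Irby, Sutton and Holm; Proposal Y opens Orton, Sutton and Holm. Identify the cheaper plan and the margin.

Proposal Y is cheaper by 128.

Proposal X: {Orton, Ryde, Irby, Sutton, Holm}: M1→Ryde 4·16=64, M2→Orton 4·16=64, M3→Sutton 3·4=12, M4→Irby 2·15=30, M5→Sutton 4·19=76. Service 246; fixed 717; total 963.
Proposal Y: {Orton, Sutton, Holm}: M1→Holm 9·16=144, M2→Orton 4·16=64, M3→Sutton 3·4=12, M4→Orton 7·15=105, M5→Sutton 4·19=76. Service 401; fixed 434; total 835.
Difference: |963 − 835| = 128.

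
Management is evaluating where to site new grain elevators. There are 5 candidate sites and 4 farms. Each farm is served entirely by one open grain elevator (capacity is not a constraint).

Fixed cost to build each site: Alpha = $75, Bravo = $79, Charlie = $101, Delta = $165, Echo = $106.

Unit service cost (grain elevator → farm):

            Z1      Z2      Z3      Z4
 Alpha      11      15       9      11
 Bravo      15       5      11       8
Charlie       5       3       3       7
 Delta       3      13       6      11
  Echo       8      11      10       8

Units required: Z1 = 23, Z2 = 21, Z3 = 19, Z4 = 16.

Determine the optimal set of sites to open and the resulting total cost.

For any fixed open set, each farm goes to its cheapest open site; total = fixed + service.
{Charlie}: Z1→Charlie 5·23=115, Z2→Charlie 3·21=63, Z3→Charlie 3·19=57, Z4→Charlie 7·16=112. Service 347; fixed 101; total 448.
{Alpha, Charlie}: service 347 + fixed 176 = 523
{Bravo, Charlie}: service 347 + fixed 180 = 527
{Alpha, Bravo, Charlie, Delta, Echo}: Z1→Delta 3·23=69, Z2→Charlie 3·21=63, Z3→Charlie 3·19=57, Z4→Charlie 7·16=112. Service 301; fixed 526; total 827.
No other subset beats 448.

Open Charlie only; minimum total cost 448.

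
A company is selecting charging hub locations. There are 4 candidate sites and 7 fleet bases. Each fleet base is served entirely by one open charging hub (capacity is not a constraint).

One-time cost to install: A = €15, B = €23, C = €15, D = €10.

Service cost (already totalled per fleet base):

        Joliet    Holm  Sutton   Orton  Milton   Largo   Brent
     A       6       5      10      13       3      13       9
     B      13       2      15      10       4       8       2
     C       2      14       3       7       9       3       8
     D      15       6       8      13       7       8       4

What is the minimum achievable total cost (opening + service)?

Minimum total cost: 57

For any fixed open set, each fleet base goes to its cheapest open site; total = fixed + service.
{C, D}: Joliet→C 2, Holm→D 6, Sutton→C 3, Orton→C 7, Milton→D 7, Largo→C 3, Brent→D 4. Service 32; fixed 25; total 57.
{A, C}: Joliet→C 2, Holm→A 5, Sutton→C 3, Orton→C 7, Milton→A 3, Largo→C 3, Brent→C 8. Service 31; fixed 30; total 61.
{B, C}: service 23 + fixed 38 = 61
{A, B, C, D}: service 22 + fixed 63 = 85
No other subset beats 57.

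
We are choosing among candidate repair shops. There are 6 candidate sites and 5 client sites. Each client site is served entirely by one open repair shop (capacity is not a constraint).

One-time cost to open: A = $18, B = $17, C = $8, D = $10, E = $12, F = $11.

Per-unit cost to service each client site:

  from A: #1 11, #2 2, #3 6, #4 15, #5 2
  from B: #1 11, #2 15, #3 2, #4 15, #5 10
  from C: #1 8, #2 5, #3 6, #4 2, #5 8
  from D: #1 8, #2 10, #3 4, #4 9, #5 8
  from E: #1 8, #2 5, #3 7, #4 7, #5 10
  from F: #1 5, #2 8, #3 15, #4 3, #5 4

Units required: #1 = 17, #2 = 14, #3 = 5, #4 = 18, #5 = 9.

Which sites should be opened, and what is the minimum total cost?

For any fixed open set, each client site goes to its cheapest open site; total = fixed + service.
{A, B, C, F}: #1→F 5·17=85, #2→A 2·14=28, #3→B 2·5=10, #4→C 2·18=36, #5→A 2·9=18. Service 177; fixed 54; total 231.
{A, C, D, F}: #1→F 5·17=85, #2→A 2·14=28, #3→D 4·5=20, #4→C 2·18=36, #5→A 2·9=18. Service 187; fixed 47; total 234.
{A, C, F}: service 197 + fixed 37 = 234
{A, B, C, D, E, F}: service 177 + fixed 76 = 253
No other subset beats 231.

Open A, B, C and F; minimum total cost 231.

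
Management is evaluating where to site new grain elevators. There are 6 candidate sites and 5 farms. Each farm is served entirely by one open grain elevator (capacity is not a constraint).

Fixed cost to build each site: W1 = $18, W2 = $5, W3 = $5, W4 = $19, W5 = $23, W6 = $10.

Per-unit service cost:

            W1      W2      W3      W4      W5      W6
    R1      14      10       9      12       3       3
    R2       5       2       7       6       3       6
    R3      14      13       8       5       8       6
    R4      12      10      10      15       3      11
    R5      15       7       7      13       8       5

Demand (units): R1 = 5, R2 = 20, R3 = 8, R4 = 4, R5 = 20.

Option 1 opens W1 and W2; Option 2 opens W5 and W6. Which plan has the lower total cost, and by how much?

Option 1: {W1, W2}: R1→W2 10·5=50, R2→W2 2·20=40, R3→W2 13·8=104, R4→W2 10·4=40, R5→W2 7·20=140. Service 374; fixed 23; total 397.
Option 2: {W5, W6}: R1→W5 3·5=15, R2→W5 3·20=60, R3→W6 6·8=48, R4→W5 3·4=12, R5→W6 5·20=100. Service 235; fixed 33; total 268.
Difference: |397 − 268| = 129.

Option 2 is cheaper by 129.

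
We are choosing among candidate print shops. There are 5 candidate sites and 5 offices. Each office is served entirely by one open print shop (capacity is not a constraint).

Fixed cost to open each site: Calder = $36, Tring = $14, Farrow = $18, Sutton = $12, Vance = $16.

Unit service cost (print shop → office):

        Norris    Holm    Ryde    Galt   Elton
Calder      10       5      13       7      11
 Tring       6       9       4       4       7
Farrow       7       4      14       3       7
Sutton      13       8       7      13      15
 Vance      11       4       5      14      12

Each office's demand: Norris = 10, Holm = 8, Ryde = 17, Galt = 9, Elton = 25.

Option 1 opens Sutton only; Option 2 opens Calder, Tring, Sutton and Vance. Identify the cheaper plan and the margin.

Option 2 is cheaper by 368.

Option 1: {Sutton}: Norris→Sutton 13·10=130, Holm→Sutton 8·8=64, Ryde→Sutton 7·17=119, Galt→Sutton 13·9=117, Elton→Sutton 15·25=375. Service 805; fixed 12; total 817.
Option 2: {Calder, Tring, Sutton, Vance}: Norris→Tring 6·10=60, Holm→Vance 4·8=32, Ryde→Tring 4·17=68, Galt→Tring 4·9=36, Elton→Tring 7·25=175. Service 371; fixed 78; total 449.
Difference: |817 − 449| = 368.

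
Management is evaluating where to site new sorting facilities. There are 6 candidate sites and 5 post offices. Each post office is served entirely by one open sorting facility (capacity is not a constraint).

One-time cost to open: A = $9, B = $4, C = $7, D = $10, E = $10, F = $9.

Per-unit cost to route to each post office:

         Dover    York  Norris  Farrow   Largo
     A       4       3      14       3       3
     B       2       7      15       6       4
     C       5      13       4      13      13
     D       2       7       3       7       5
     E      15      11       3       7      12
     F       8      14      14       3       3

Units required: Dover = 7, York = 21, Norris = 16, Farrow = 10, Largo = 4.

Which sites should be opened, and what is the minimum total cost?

Open A and D; minimum total cost 186.

For any fixed open set, each post office goes to its cheapest open site; total = fixed + service.
{A, D}: Dover→D 2·7=14, York→A 3·21=63, Norris→D 3·16=48, Farrow→A 3·10=30, Largo→A 3·4=12. Service 167; fixed 19; total 186.
{A, B, D}: Dover→B 2·7=14, York→A 3·21=63, Norris→D 3·16=48, Farrow→A 3·10=30, Largo→A 3·4=12. Service 167; fixed 23; total 190.
{A, B, E}: service 167 + fixed 23 = 190
{A, B, C, D, E, F}: service 167 + fixed 49 = 216
No other subset beats 186.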